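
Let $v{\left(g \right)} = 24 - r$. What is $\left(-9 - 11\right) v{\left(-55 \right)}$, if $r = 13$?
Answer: $-220$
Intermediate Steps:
$v{\left(g \right)} = 11$ ($v{\left(g \right)} = 24 - 13 = 11$)
$\left(-9 - 11\right) v{\left(-55 \right)} = \left(-9 - 11\right) 11 = \left(-20\right) 11 = -220$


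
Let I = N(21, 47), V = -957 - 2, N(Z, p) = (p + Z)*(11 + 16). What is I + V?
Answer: 877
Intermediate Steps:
N(Z, p) = 27*Z + 27*p (N(Z, p) = (Z + p)*27 = 27*Z + 27*p)
V = -959
I = 1836 (I = 27*21 + 27*47 = 567 + 1269 = 1836)
I + V = 1836 - 959 = 877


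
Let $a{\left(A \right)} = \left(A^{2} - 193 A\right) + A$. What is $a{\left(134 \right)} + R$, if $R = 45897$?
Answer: $38125$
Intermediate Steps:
$a{\left(A \right)} = A^{2} - 192 A$
$a{\left(134 \right)} + R = 134 \left(-192 + 134\right) + 45897 = 134 \left(-58\right) + 45897 = -7772 + 45897 = 38125$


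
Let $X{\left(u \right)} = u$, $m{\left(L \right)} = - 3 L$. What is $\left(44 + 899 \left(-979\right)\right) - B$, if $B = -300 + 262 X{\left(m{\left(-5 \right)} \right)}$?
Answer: $-883707$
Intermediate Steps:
$B = 3630$ ($B = -300 + 262 \left(\left(-3\right) \left(-5\right)\right) = -300 + 262 \cdot 15 = -300 + 3930 = 3630$)
$\left(44 + 899 \left(-979\right)\right) - B = \left(44 + 899 \left(-979\right)\right) - 3630 = \left(44 - 880121\right) - 3630 = -880077 - 3630 = -883707$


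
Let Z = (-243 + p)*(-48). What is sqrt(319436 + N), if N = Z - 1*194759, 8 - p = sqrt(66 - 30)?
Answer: sqrt(136245) ≈ 369.11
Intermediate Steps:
p = 2 (p = 8 - sqrt(66 - 30) = 8 - sqrt(36) = 8 - 1*6 = 8 - 6 = 2)
Z = 11568 (Z = (-243 + 2)*(-48) = -241*(-48) = 11568)
N = -183191 (N = 11568 - 1*194759 = 11568 - 194759 = -183191)
sqrt(319436 + N) = sqrt(319436 - 183191) = sqrt(136245)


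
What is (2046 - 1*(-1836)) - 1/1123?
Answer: 4359485/1123 ≈ 3882.0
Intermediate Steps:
(2046 - 1*(-1836)) - 1/1123 = (2046 + 1836) - 1*1/1123 = 3882 - 1/1123 = 4359485/1123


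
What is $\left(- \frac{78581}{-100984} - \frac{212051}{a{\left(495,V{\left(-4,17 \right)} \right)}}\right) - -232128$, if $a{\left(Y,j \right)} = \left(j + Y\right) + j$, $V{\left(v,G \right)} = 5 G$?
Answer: $\frac{2223863682323}{9593480} \approx 2.3181 \cdot 10^{5}$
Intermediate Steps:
$a{\left(Y,j \right)} = Y + 2 j$ ($a{\left(Y,j \right)} = \left(Y + j\right) + j = Y + 2 j$)
$\left(- \frac{78581}{-100984} - \frac{212051}{a{\left(495,V{\left(-4,17 \right)} \right)}}\right) - -232128 = \left(- \frac{78581}{-100984} - \frac{212051}{495 + 2 \cdot 5 \cdot 17}\right) - -232128 = \left(\left(-78581\right) \left(- \frac{1}{100984}\right) - \frac{212051}{495 + 2 \cdot 85}\right) + 232128 = \left(\frac{78581}{100984} - \frac{212051}{495 + 170}\right) + 232128 = \left(\frac{78581}{100984} - \frac{212051}{665}\right) + 232128 = \left(\frac{78581}{100984} - \frac{30293}{95}\right) + 232128 = - \frac{3051643117}{9593480} + 232128 = \frac{2223863682323}{9593480}$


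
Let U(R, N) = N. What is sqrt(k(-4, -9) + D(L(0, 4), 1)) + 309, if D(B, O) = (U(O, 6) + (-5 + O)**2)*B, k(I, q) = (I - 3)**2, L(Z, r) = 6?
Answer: 309 + sqrt(181) ≈ 322.45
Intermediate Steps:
k(I, q) = (-3 + I)**2
D(B, O) = B*(6 + (-5 + O)**2) (D(B, O) = (6 + (-5 + O)**2)*B = B*(6 + (-5 + O)**2))
sqrt(k(-4, -9) + D(L(0, 4), 1)) + 309 = sqrt((-3 - 4)**2 + 6*(6 + (-5 + 1)**2)) + 309 = sqrt((-7)**2 + 6*(6 + (-4)**2)) + 309 = sqrt(49 + 6*(6 + 16)) + 309 = sqrt(49 + 6*22) + 309 = sqrt(49 + 132) + 309 = sqrt(181) + 309 = 309 + sqrt(181)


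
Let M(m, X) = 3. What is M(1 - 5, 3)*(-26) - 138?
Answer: -216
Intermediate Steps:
M(1 - 5, 3)*(-26) - 138 = 3*(-26) - 138 = -78 - 138 = -216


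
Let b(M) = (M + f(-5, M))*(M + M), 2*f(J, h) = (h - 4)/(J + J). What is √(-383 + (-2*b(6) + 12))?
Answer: I*√12815/5 ≈ 22.641*I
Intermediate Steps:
f(J, h) = (-4 + h)/(4*J) (f(J, h) = ((h - 4)/(J + J))/2 = ((-4 + h)/((2*J)))/2 = ((-4 + h)*(1/(2*J)))/2 = ((-4 + h)/(2*J))/2 = (-4 + h)/(4*J))
b(M) = 2*M*(⅕ + 19*M/20) (b(M) = (M + (¼)*(-4 + M)/(-5))*(M + M) = (M + (¼)*(-⅕)*(-4 + M))*(2*M) = (M + (⅕ - M/20))*(2*M) = (⅕ + 19*M/20)*(2*M) = 2*M*(⅕ + 19*M/20))
√(-383 + (-2*b(6) + 12)) = √(-383 + (-6*(4 + 19*6)/5 + 12)) = √(-383 + (-6*(4 + 114)/5 + 12)) = √(-383 + (-6*118/5 + 12)) = √(-383 + (-2*354/5 + 12)) = √(-383 + (-708/5 + 12)) = √(-383 - 648/5) = √(-2563/5) = I*√12815/5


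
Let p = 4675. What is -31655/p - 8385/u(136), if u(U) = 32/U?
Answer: -133304899/3740 ≈ -35643.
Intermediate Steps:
-31655/p - 8385/u(136) = -31655/4675 - 8385/(32/136) = -31655*1/4675 - 8385/(32*(1/136)) = -6331/935 - 8385/4/17 = -6331/935 - 8385*17/4 = -6331/935 - 142545/4 = -133304899/3740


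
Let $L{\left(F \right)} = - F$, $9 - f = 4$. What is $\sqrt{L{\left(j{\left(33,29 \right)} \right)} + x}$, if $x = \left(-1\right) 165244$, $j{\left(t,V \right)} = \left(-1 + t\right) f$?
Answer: $2 i \sqrt{41351} \approx 406.7 i$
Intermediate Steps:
$f = 5$ ($f = 9 - 4 = 5$)
$j{\left(t,V \right)} = -5 + 5 t$ ($j{\left(t,V \right)} = \left(-1 + t\right) 5 = -5 + 5 t$)
$x = -165244$
$\sqrt{L{\left(j{\left(33,29 \right)} \right)} + x} = \sqrt{- (-5 + 5 \cdot 33) - 165244} = \sqrt{- (-5 + 165) - 165244} = \sqrt{\left(-1\right) 160 - 165244} = \sqrt{-160 - 165244} = \sqrt{-165404} = 2 i \sqrt{41351}$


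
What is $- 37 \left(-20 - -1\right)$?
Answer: $703$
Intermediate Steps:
$- 37 \left(-20 - -1\right) = - 37 \left(-20 + \left(-17 + 18\right)\right) = - 37 \left(-20 + 1\right) = \left(-37\right) \left(-19\right) = 703$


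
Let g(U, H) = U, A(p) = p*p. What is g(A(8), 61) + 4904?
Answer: 4968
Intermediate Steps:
A(p) = p**2
g(A(8), 61) + 4904 = 8**2 + 4904 = 64 + 4904 = 4968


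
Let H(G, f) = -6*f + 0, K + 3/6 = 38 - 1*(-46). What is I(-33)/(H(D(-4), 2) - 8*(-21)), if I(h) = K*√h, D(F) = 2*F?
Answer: 167*I*√33/312 ≈ 3.0748*I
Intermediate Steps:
K = 167/2 (K = -½ + (38 - 1*(-46)) = -½ + (38 + 46) = -½ + 84 = 167/2 ≈ 83.500)
H(G, f) = -6*f
I(h) = 167*√h/2
I(-33)/(H(D(-4), 2) - 8*(-21)) = (167*√(-33)/2)/(-6*2 - 8*(-21)) = (167*(I*√33)/2)/(-12 + 168) = (167*I*√33/2)/156 = (167*I*√33/2)*(1/156) = 167*I*√33/312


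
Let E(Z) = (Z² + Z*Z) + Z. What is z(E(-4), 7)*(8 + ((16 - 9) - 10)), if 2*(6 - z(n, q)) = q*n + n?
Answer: -530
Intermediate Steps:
E(Z) = Z + 2*Z² (E(Z) = (Z² + Z²) + Z = 2*Z² + Z = Z + 2*Z²)
z(n, q) = 6 - n/2 - n*q/2 (z(n, q) = 6 - (q*n + n)/2 = 6 - (n*q + n)/2 = 6 - (n + n*q)/2 = 6 + (-n/2 - n*q/2) = 6 - n/2 - n*q/2)
z(E(-4), 7)*(8 + ((16 - 9) - 10)) = (6 - (-2)*(1 + 2*(-4)) - ½*(-4*(1 + 2*(-4)))*7)*(8 + ((16 - 9) - 10)) = (6 - (-2)*(1 - 8) - ½*(-4*(1 - 8))*7)*(8 + (7 - 10)) = (6 - (-2)*(-7) - ½*(-4*(-7))*7)*(8 - 3) = (6 - ½*28 - ½*28*7)*5 = (6 - 14 - 98)*5 = -106*5 = -530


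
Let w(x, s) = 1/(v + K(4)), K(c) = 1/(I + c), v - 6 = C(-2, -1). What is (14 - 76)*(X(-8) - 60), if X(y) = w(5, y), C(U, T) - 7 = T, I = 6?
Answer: 449500/121 ≈ 3714.9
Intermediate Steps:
C(U, T) = 7 + T
v = 12 (v = 6 + (7 - 1) = 6 + 6 = 12)
K(c) = 1/(6 + c)
w(x, s) = 10/121 (w(x, s) = 1/(12 + 1/(6 + 4)) = 1/(12 + 1/10) = 1/(12 + ⅒) = 1/(121/10) = 10/121)
X(y) = 10/121
(14 - 76)*(X(-8) - 60) = (14 - 76)*(10/121 - 60) = -62*(-7250/121) = 449500/121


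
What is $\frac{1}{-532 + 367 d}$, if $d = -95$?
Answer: $- \frac{1}{35397} \approx -2.8251 \cdot 10^{-5}$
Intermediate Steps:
$\frac{1}{-532 + 367 d} = \frac{1}{-532 + 367 \left(-95\right)} = \frac{1}{-532 - 34865} = \frac{1}{-35397} = - \frac{1}{35397}$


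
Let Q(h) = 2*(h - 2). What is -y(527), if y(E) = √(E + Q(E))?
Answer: -√1577 ≈ -39.711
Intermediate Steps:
Q(h) = -4 + 2*h (Q(h) = 2*(-2 + h) = -4 + 2*h)
y(E) = √(-4 + 3*E) (y(E) = √(E + (-4 + 2*E)) = √(-4 + 3*E))
-y(527) = -√(-4 + 3*527) = -√(-4 + 1581) = -√1577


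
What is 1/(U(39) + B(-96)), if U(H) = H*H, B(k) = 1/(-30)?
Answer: 30/45629 ≈ 0.00065748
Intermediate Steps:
B(k) = -1/30
U(H) = H²
1/(U(39) + B(-96)) = 1/(39² - 1/30) = 1/(1521 - 1/30) = 1/(45629/30) = 30/45629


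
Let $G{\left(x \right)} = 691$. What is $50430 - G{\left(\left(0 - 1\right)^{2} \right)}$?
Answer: $49739$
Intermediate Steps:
$50430 - G{\left(\left(0 - 1\right)^{2} \right)} = 50430 - 691 = 49739$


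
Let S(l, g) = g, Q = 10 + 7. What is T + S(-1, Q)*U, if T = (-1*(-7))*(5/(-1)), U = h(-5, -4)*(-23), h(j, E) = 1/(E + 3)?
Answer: 356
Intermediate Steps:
h(j, E) = 1/(3 + E)
Q = 17
U = 23 (U = -23/(3 - 4) = -23/(-1) = -1*(-23) = 23)
T = -35 (T = 7*(5*(-1)) = 7*(-5) = -35)
T + S(-1, Q)*U = -35 + 17*23 = -35 + 391 = 356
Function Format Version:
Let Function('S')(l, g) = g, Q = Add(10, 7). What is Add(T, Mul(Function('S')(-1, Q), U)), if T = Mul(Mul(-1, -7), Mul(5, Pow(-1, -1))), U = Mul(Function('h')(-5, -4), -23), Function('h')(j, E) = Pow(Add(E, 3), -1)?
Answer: 356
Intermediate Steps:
Function('h')(j, E) = Pow(Add(3, E), -1)
Q = 17
U = 23 (U = Mul(Pow(Add(3, -4), -1), -23) = Mul(Pow(-1, -1), -23) = Mul(-1, -23) = 23)
T = -35 (T = Mul(7, Mul(5, -1)) = Mul(7, -5) = -35)
Add(T, Mul(Function('S')(-1, Q), U)) = Add(-35, Mul(17, 23)) = Add(-35, 391) = 356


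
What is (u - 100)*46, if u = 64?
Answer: -1656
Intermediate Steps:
(u - 100)*46 = (64 - 100)*46 = -36*46 = -1656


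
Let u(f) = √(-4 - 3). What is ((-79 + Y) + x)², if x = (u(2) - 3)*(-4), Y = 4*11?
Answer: 417 + 184*I*√7 ≈ 417.0 + 486.82*I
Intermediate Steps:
u(f) = I*√7 (u(f) = √(-7) = I*√7)
Y = 44
x = 12 - 4*I*√7 (x = (I*√7 - 3)*(-4) = (-3 + I*√7)*(-4) = 12 - 4*I*√7 ≈ 12.0 - 10.583*I)
((-79 + Y) + x)² = ((-79 + 44) + (12 - 4*I*√7))² = (-35 + (12 - 4*I*√7))² = (-23 - 4*I*√7)²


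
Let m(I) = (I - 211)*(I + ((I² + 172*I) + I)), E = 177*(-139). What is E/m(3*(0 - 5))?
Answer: -8201/179670 ≈ -0.045645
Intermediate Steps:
E = -24603
m(I) = (-211 + I)*(I² + 174*I) (m(I) = (-211 + I)*(I + (I² + 173*I)) = (-211 + I)*(I² + 174*I))
E/m(3*(0 - 5)) = -24603*1/(3*(0 - 5)*(-36714 + (3*(0 - 5))² - 111*(0 - 5))) = -24603*(-1/(15*(-36714 + (3*(-5))² - 111*(-5)))) = -24603*(-1/(15*(-36714 + (-15)² - 37*(-15)))) = -24603*(-1/(15*(-36714 + 225 + 555))) = -24603/((-15*(-35934))) = -24603/539010 = -24603*1/539010 = -8201/179670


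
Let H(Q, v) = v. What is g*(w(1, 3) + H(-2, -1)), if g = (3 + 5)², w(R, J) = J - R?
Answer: 64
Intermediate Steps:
g = 64 (g = 8² = 64)
g*(w(1, 3) + H(-2, -1)) = 64*((3 - 1*1) - 1) = 64*((3 - 1) - 1) = 64*(2 - 1) = 64*1 = 64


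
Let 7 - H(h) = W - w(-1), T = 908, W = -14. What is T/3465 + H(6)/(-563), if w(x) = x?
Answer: 441904/1950795 ≈ 0.22653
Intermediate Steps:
H(h) = 20 (H(h) = 7 - (-14 - 1*(-1)) = 7 - (-14 + 1) = 7 - 1*(-13) = 7 + 13 = 20)
T/3465 + H(6)/(-563) = 908/3465 + 20/(-563) = 908*(1/3465) + 20*(-1/563) = 908/3465 - 20/563 = 441904/1950795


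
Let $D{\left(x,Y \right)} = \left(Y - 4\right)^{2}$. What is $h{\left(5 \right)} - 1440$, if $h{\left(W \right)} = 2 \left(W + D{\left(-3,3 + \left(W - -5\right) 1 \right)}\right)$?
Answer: $-1268$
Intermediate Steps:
$D{\left(x,Y \right)} = \left(-4 + Y\right)^{2}$
$h{\left(W \right)} = 2 W + 2 \left(4 + W\right)^{2}$ ($h{\left(W \right)} = 2 \left(W + \left(-4 + \left(3 + \left(W - -5\right) 1\right)\right)^{2}\right) = 2 \left(W + \left(-4 + \left(3 + \left(W + 5\right) 1\right)\right)^{2}\right) = 2 \left(W + \left(-4 + \left(3 + \left(5 + W\right) 1\right)\right)^{2}\right) = 2 \left(W + \left(-4 + \left(3 + \left(5 + W\right)\right)\right)^{2}\right) = 2 \left(W + \left(-4 + \left(8 + W\right)\right)^{2}\right) = 2 \left(W + \left(4 + W\right)^{2}\right) = 2 W + 2 \left(4 + W\right)^{2}$)
$h{\left(5 \right)} - 1440 = \left(2 \cdot 5 + 2 \left(4 + 5\right)^{2}\right) - 1440 = \left(10 + 2 \cdot 9^{2}\right) - 1440 = \left(10 + 2 \cdot 81\right) - 1440 = \left(10 + 162\right) - 1440 = 172 - 1440 = -1268$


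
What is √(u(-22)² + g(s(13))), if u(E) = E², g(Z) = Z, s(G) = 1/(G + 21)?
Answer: 7*√5526530/34 ≈ 484.00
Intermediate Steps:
s(G) = 1/(21 + G)
√(u(-22)² + g(s(13))) = √(((-22)²)² + 1/(21 + 13)) = √(484² + 1/34) = √(234256 + 1/34) = √(7964705/34) = 7*√5526530/34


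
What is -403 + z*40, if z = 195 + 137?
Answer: 12877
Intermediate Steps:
z = 332
-403 + z*40 = -403 + 332*40 = -403 + 13280 = 12877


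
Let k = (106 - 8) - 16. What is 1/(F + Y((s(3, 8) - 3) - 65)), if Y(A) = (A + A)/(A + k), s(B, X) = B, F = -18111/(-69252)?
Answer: -392428/2898291 ≈ -0.13540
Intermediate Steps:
F = 6037/23084 (F = -18111*(-1/69252) = 6037/23084 ≈ 0.26152)
k = 82 (k = 98 - 16 = 82)
Y(A) = 2*A/(82 + A) (Y(A) = (A + A)/(A + 82) = (2*A)/(82 + A) = 2*A/(82 + A))
1/(F + Y((s(3, 8) - 3) - 65)) = 1/(6037/23084 + 2*((3 - 3) - 65)/(82 + ((3 - 3) - 65))) = 1/(6037/23084 + 2*(0 - 65)/(82 + (0 - 65))) = 1/(6037/23084 + 2*(-65)/(82 - 65)) = 1/(6037/23084 + 2*(-65)/17) = 1/(6037/23084 + 2*(-65)*(1/17)) = 1/(6037/23084 - 130/17) = 1/(-2898291/392428) = -392428/2898291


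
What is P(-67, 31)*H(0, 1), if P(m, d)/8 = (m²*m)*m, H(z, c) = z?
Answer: 0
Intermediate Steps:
P(m, d) = 8*m⁴ (P(m, d) = 8*((m²*m)*m) = 8*(m³*m) = 8*m⁴)
P(-67, 31)*H(0, 1) = (8*(-67)⁴)*0 = (8*20151121)*0 = 161208968*0 = 0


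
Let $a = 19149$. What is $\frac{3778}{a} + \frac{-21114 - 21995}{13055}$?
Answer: $- \frac{776172451}{249990195} \approx -3.1048$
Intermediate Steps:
$\frac{3778}{a} + \frac{-21114 - 21995}{13055} = \frac{3778}{19149} + \frac{-21114 - 21995}{13055} = 3778 \cdot \frac{1}{19149} + \left(-21114 - 21995\right) \frac{1}{13055} = \frac{3778}{19149} - \frac{43109}{13055} = - \frac{776172451}{249990195}$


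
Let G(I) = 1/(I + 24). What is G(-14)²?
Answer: 1/100 ≈ 0.010000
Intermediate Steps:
G(I) = 1/(24 + I)
G(-14)² = (1/(24 - 14))² = (1/10)² = (⅒)² = 1/100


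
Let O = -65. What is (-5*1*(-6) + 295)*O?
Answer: -21125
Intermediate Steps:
(-5*1*(-6) + 295)*O = (-5*1*(-6) + 295)*(-65) = (-5*(-6) + 295)*(-65) = (30 + 295)*(-65) = 325*(-65) = -21125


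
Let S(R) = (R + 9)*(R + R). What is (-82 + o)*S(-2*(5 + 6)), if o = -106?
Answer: -107536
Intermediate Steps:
S(R) = 2*R*(9 + R) (S(R) = (9 + R)*(2*R) = 2*R*(9 + R))
(-82 + o)*S(-2*(5 + 6)) = (-82 - 106)*(2*(-2*(5 + 6))*(9 - 2*(5 + 6))) = -376*(-2*11)*(9 - 2*11) = -376*(-22)*(9 - 22) = -376*(-22)*(-13) = -188*572 = -107536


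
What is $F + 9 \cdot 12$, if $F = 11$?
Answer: $119$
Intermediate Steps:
$F + 9 \cdot 12 = 11 + 9 \cdot 12 = 11 + 108 = 119$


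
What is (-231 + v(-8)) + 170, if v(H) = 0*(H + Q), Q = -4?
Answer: -61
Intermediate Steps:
v(H) = 0 (v(H) = 0*(H - 4) = 0*(-4 + H) = 0)
(-231 + v(-8)) + 170 = (-231 + 0) + 170 = -231 + 170 = -61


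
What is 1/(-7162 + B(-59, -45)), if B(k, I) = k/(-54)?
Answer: -54/386689 ≈ -0.00013965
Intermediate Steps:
B(k, I) = -k/54 (B(k, I) = k*(-1/54) = -k/54)
1/(-7162 + B(-59, -45)) = 1/(-7162 - 1/54*(-59)) = 1/(-7162 + 59/54) = 1/(-386689/54) = -54/386689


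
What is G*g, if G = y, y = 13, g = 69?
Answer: 897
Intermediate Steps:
G = 13
G*g = 13*69 = 897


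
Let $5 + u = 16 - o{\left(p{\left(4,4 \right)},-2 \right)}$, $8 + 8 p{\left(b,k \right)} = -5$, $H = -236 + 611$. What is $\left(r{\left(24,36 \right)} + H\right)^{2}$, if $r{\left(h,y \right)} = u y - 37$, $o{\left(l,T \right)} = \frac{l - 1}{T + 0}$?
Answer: $\frac{7546009}{16} \approx 4.7163 \cdot 10^{5}$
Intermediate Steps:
$H = 375$
$p{\left(b,k \right)} = - \frac{13}{8}$ ($p{\left(b,k \right)} = -1 + \frac{1}{8} \left(-5\right) = -1 - \frac{5}{8} = - \frac{13}{8}$)
$o{\left(l,T \right)} = \frac{-1 + l}{T}$
$u = \frac{155}{16}$ ($u = -5 + \left(16 - \frac{-1 - \frac{13}{8}}{-2}\right) = -5 + \left(16 - \left(- \frac{1}{2}\right) \left(- \frac{21}{8}\right)\right) = -5 + \left(16 - \frac{21}{16}\right) = -5 + \frac{235}{16} = \frac{155}{16} \approx 9.6875$)
$r{\left(h,y \right)} = -37 + \frac{155 y}{16}$ ($r{\left(h,y \right)} = \frac{155 y}{16} - 37 = -37 + \frac{155 y}{16}$)
$\left(r{\left(24,36 \right)} + H\right)^{2} = \left(\left(-37 + \frac{155}{16} \cdot 36\right) + 375\right)^{2} = \left(\left(-37 + \frac{1395}{4}\right) + 375\right)^{2} = \left(\frac{1247}{4} + 375\right)^{2} = \left(\frac{2747}{4}\right)^{2} = \frac{7546009}{16}$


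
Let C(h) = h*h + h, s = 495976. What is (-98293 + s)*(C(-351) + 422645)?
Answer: 216934088085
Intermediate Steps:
C(h) = h + h² (C(h) = h² + h = h + h²)
(-98293 + s)*(C(-351) + 422645) = (-98293 + 495976)*(-351*(1 - 351) + 422645) = 397683*(-351*(-350) + 422645) = 397683*(122850 + 422645) = 397683*545495 = 216934088085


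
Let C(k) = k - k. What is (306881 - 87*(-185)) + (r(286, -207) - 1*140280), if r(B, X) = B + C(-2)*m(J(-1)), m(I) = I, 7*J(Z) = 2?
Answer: 182982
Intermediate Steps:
J(Z) = 2/7 (J(Z) = (⅐)*2 = 2/7)
C(k) = 0
r(B, X) = B (r(B, X) = B + 0*(2/7) = B + 0 = B)
(306881 - 87*(-185)) + (r(286, -207) - 1*140280) = (306881 - 87*(-185)) + (286 - 1*140280) = (306881 + 16095) + (286 - 140280) = 322976 - 139994 = 182982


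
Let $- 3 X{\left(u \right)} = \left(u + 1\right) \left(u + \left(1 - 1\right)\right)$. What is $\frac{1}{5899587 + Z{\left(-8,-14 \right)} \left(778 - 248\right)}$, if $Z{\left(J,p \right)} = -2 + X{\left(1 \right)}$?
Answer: $\frac{3}{17694521} \approx 1.6954 \cdot 10^{-7}$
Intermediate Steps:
$X{\left(u \right)} = - \frac{u \left(1 + u\right)}{3}$ ($X{\left(u \right)} = - \frac{\left(u + 1\right) \left(u + \left(1 - 1\right)\right)}{3} = - \frac{\left(1 + u\right) \left(u + \left(1 - 1\right)\right)}{3} = - \frac{\left(1 + u\right) \left(u + 0\right)}{3} = - \frac{\left(1 + u\right) u}{3} = - \frac{u \left(1 + u\right)}{3}$)
$Z{\left(J,p \right)} = - \frac{8}{3}$ ($Z{\left(J,p \right)} = -2 - \frac{1 + 1}{3} = -2 - \frac{1}{3} \cdot 2 = -2 - \frac{2}{3} = - \frac{8}{3}$)
$\frac{1}{5899587 + Z{\left(-8,-14 \right)} \left(778 - 248\right)} = \frac{1}{5899587 - \frac{8 \left(778 - 248\right)}{3}} = \frac{1}{5899587 - \frac{4240}{3}} = \frac{1}{\frac{17694521}{3}} = \frac{3}{17694521}$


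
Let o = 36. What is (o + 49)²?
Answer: 7225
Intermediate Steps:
(o + 49)² = (36 + 49)² = 85² = 7225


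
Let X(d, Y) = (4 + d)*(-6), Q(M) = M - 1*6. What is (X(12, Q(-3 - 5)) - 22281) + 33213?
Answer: 10836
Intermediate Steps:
Q(M) = -6 + M (Q(M) = M - 6 = -6 + M)
X(d, Y) = -24 - 6*d
(X(12, Q(-3 - 5)) - 22281) + 33213 = ((-24 - 6*12) - 22281) + 33213 = ((-24 - 72) - 22281) + 33213 = (-96 - 22281) + 33213 = -22377 + 33213 = 10836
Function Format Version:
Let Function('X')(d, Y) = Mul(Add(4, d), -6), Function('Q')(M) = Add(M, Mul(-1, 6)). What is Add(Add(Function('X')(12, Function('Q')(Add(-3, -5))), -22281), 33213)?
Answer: 10836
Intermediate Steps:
Function('Q')(M) = Add(-6, M) (Function('Q')(M) = Add(M, -6) = Add(-6, M))
Function('X')(d, Y) = Add(-24, Mul(-6, d))
Add(Add(Function('X')(12, Function('Q')(Add(-3, -5))), -22281), 33213) = Add(Add(Add(-24, Mul(-6, 12)), -22281), 33213) = Add(Add(Add(-24, -72), -22281), 33213) = Add(Add(-96, -22281), 33213) = Add(-22377, 33213) = 10836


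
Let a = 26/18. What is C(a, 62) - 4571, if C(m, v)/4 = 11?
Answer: -4527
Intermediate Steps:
a = 13/9 (a = 26*(1/18) = 13/9 ≈ 1.4444)
C(m, v) = 44 (C(m, v) = 4*11 = 44)
C(a, 62) - 4571 = 44 - 4571 = -4527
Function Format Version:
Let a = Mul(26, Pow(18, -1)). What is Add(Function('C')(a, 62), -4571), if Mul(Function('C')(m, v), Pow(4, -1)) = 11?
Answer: -4527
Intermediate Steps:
a = Rational(13, 9) (a = Mul(26, Rational(1, 18)) = Rational(13, 9) ≈ 1.4444)
Function('C')(m, v) = 44 (Function('C')(m, v) = Mul(4, 11) = 44)
Add(Function('C')(a, 62), -4571) = Add(44, -4571) = -4527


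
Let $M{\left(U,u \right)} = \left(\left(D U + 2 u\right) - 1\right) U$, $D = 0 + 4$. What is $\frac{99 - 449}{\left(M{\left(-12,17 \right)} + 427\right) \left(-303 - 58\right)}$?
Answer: $\frac{350}{219127} \approx 0.0015972$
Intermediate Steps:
$D = 4$
$M{\left(U,u \right)} = U \left(-1 + 2 u + 4 U\right)$ ($M{\left(U,u \right)} = \left(\left(4 U + 2 u\right) - 1\right) U = \left(\left(2 u + 4 U\right) - 1\right) U = \left(-1 + 2 u + 4 U\right) U = U \left(-1 + 2 u + 4 U\right)$)
$\frac{99 - 449}{\left(M{\left(-12,17 \right)} + 427\right) \left(-303 - 58\right)} = \frac{99 - 449}{\left(- 12 \left(-1 + 2 \cdot 17 + 4 \left(-12\right)\right) + 427\right) \left(-303 - 58\right)} = \frac{99 - 449}{\left(- 12 \left(-1 + 34 - 48\right) + 427\right) \left(-303 + \left(-106 + 48\right)\right)} = - \frac{350}{\left(\left(-12\right) \left(-15\right) + 427\right) \left(-303 - 58\right)} = - \frac{350}{\left(180 + 427\right) \left(-361\right)} = - \frac{350}{607 \left(-361\right)} = - \frac{350}{-219127} = \left(-350\right) \left(- \frac{1}{219127}\right) = \frac{350}{219127}$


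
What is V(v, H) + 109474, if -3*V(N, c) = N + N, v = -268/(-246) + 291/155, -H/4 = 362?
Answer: 6261252304/57195 ≈ 1.0947e+5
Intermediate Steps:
H = -1448 (H = -4*362 = -1448)
v = 56563/19065 (v = -268*(-1/246) + 291*(1/155) = 134/123 + 291/155 = 56563/19065 ≈ 2.9669)
V(N, c) = -2*N/3 (V(N, c) = -(N + N)/3 = -2*N/3)
V(v, H) + 109474 = -2/3*56563/19065 + 109474 = -113126/57195 + 109474 = 6261252304/57195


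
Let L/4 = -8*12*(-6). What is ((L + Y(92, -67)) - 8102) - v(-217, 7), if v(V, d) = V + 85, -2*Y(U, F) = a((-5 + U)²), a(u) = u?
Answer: -18901/2 ≈ -9450.5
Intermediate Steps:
Y(U, F) = -(-5 + U)²/2
L = 2304 (L = 4*(-8*12*(-6)) = 4*(-96*(-6)) = 4*576 = 2304)
v(V, d) = 85 + V
((L + Y(92, -67)) - 8102) - v(-217, 7) = ((2304 - (-5 + 92)²/2) - 8102) - (85 - 217) = ((2304 - ½*87²) - 8102) - 1*(-132) = ((2304 - ½*7569) - 8102) + 132 = ((2304 - 7569/2) - 8102) + 132 = (-2961/2 - 8102) + 132 = -19165/2 + 132 = -18901/2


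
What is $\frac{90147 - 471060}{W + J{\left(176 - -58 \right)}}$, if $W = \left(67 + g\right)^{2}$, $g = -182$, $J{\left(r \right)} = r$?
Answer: $- \frac{380913}{13459} \approx -28.302$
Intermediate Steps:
$W = 13225$ ($W = \left(67 - 182\right)^{2} = \left(-115\right)^{2} = 13225$)
$\frac{90147 - 471060}{W + J{\left(176 - -58 \right)}} = \frac{90147 - 471060}{13225 + \left(176 - -58\right)} = - \frac{380913}{13225 + \left(176 + 58\right)} = - \frac{380913}{13225 + 234} = - \frac{380913}{13459}$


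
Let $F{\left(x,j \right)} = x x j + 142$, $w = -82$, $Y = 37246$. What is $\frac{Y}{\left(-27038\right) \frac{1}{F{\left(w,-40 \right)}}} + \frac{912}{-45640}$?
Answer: $\frac{2596395986064}{7011445} \approx 3.7031 \cdot 10^{5}$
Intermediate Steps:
$F{\left(x,j \right)} = 142 + j x^{2}$ ($F{\left(x,j \right)} = x^{2} j + 142 = j x^{2} + 142 = 142 + j x^{2}$)
$\frac{Y}{\left(-27038\right) \frac{1}{F{\left(w,-40 \right)}}} + \frac{912}{-45640} = \frac{37246}{\left(-27038\right) \frac{1}{142 - 40 \left(-82\right)^{2}}} + \frac{912}{-45640} = \frac{37246}{\left(-27038\right) \frac{1}{142 - 268960}} + 912 \left(- \frac{1}{45640}\right) = \frac{37246}{\left(-27038\right) \frac{1}{142 - 268960}} - \frac{114}{5705} = \frac{37246}{\left(-27038\right) \frac{1}{-268818}} - \frac{114}{5705} = \frac{37246}{\left(-27038\right) \left(- \frac{1}{268818}\right)} - \frac{114}{5705} = \frac{37246}{\frac{1229}{12219}} - \frac{114}{5705} = 37246 \cdot \frac{12219}{1229} - \frac{114}{5705} = \frac{455108874}{1229} - \frac{114}{5705} = \frac{2596395986064}{7011445}$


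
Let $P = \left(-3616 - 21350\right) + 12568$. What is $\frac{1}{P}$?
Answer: $- \frac{1}{12398} \approx -8.0658 \cdot 10^{-5}$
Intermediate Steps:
$P = -12398$ ($P = -24966 + 12568 = -12398$)
$\frac{1}{P} = \frac{1}{-12398} = - \frac{1}{12398}$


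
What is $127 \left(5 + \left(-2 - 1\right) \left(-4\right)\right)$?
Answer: $2159$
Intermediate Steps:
$127 \left(5 + \left(-2 - 1\right) \left(-4\right)\right) = 127 \left(5 - -12\right) = 127 \left(5 + 12\right) = 127 \cdot 17 = 2159$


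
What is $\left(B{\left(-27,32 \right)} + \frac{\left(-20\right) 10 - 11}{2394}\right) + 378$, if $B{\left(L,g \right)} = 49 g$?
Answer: $\frac{4658513}{2394} \approx 1945.9$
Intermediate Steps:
$\left(B{\left(-27,32 \right)} + \frac{\left(-20\right) 10 - 11}{2394}\right) + 378 = \left(49 \cdot 32 + \frac{\left(-20\right) 10 - 11}{2394}\right) + 378 = \left(1568 + \left(-200 - 11\right) \frac{1}{2394}\right) + 378 = \left(1568 - \frac{211}{2394}\right) + 378 = \frac{3753581}{2394} + 378 = \frac{4658513}{2394}$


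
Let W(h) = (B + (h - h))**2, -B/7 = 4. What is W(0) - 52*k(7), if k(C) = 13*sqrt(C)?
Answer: 784 - 676*sqrt(7) ≈ -1004.5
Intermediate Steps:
B = -28 (B = -7*4 = -28)
W(h) = 784 (W(h) = (-28 + (h - h))**2 = (-28 + 0)**2 = (-28)**2 = 784)
W(0) - 52*k(7) = 784 - 676*sqrt(7)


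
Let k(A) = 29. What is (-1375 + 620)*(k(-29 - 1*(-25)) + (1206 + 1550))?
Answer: -2102675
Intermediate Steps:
(-1375 + 620)*(k(-29 - 1*(-25)) + (1206 + 1550)) = (-1375 + 620)*(29 + (1206 + 1550)) = -755*(29 + 2756) = -755*2785 = -2102675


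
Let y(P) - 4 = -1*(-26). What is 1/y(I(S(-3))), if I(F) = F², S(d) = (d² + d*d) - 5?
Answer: 1/30 ≈ 0.033333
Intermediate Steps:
S(d) = -5 + 2*d² (S(d) = (d² + d²) - 5 = 2*d² - 5 = -5 + 2*d²)
y(P) = 30 (y(P) = 4 - 1*(-26) = 4 + 26 = 30)
1/y(I(S(-3))) = 1/30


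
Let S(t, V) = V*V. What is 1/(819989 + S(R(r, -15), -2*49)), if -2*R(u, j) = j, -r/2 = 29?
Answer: 1/829593 ≈ 1.2054e-6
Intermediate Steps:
r = -58 (r = -2*29 = -58)
R(u, j) = -j/2
S(t, V) = V**2
1/(819989 + S(R(r, -15), -2*49)) = 1/(819989 + (-2*49)**2) = 1/(819989 + (-98)**2) = 1/(819989 + 9604) = 1/829593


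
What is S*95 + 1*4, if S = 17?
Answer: 1619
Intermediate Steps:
S*95 + 1*4 = 17*95 + 1*4 = 1615 + 4 = 1619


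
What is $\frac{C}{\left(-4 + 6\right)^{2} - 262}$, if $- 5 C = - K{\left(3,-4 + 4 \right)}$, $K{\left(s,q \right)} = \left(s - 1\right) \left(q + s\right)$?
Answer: $- \frac{1}{215} \approx -0.0046512$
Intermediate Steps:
$K{\left(s,q \right)} = \left(-1 + s\right) \left(q + s\right)$
$C = \frac{6}{5}$ ($C = - \frac{\left(-1\right) \left(3^{2} - \left(-4 + 4\right) - 3 + \left(-4 + 4\right) 3\right)}{5} = - \frac{\left(-1\right) \left(9 - 0 - 3 + 0 \cdot 3\right)}{5} = - \frac{\left(-1\right) \left(9 + 0 - 3 + 0\right)}{5} = - \frac{\left(-1\right) 6}{5} = \left(- \frac{1}{5}\right) \left(-6\right) = \frac{6}{5} \approx 1.2$)
$\frac{C}{\left(-4 + 6\right)^{2} - 262} = \frac{6}{5 \left(\left(-4 + 6\right)^{2} - 262\right)} = \frac{6}{5 \left(2^{2} - 262\right)} = \frac{6}{5 \left(4 - 262\right)} = \frac{6}{5 \left(-258\right)} = \frac{6}{5} \left(- \frac{1}{258}\right) = - \frac{1}{215}$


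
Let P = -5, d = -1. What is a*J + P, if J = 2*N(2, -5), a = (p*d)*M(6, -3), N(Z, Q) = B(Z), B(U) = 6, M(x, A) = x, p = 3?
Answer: -221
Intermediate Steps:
N(Z, Q) = 6
a = -18 (a = (3*(-1))*6 = -3*6 = -18)
J = 12 (J = 2*6 = 12)
a*J + P = -18*12 - 5 = -216 - 5 = -221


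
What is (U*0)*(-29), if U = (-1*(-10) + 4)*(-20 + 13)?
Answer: 0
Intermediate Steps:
U = -98 (U = (10 + 4)*(-7) = 14*(-7) = -98)
(U*0)*(-29) = -98*0*(-29) = 0*(-29) = 0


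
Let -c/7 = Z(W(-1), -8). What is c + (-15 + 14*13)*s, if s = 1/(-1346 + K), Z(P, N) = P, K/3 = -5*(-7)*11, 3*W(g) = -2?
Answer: 2173/573 ≈ 3.7923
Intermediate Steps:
W(g) = -⅔ (W(g) = (⅓)*(-2) = -⅔)
K = 1155 (K = 3*(-5*(-7)*11) = 3*(35*11) = 3*385 = 1155)
c = 14/3 (c = -7*(-⅔) = 14/3 ≈ 4.6667)
s = -1/191 (s = 1/(-1346 + 1155) = 1/(-191) = -1/191 ≈ -0.0052356)
c + (-15 + 14*13)*s = 14/3 + (-15 + 14*13)*(-1/191) = 14/3 + (-15 + 182)*(-1/191) = 14/3 + 167*(-1/191) = 14/3 - 167/191 = 2173/573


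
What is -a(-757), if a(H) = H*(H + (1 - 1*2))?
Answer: -573806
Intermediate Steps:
a(H) = H*(-1 + H) (a(H) = H*(H + (1 - 2)) = H*(H - 1) = H*(-1 + H))
-a(-757) = -(-757)*(-1 - 757) = -(-757)*(-758) = -1*573806 = -573806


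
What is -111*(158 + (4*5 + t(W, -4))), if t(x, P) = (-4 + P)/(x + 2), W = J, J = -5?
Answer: -20054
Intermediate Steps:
W = -5
t(x, P) = (-4 + P)/(2 + x)
-111*(158 + (4*5 + t(W, -4))) = -111*(158 + (4*5 + (-4 - 4)/(2 - 5))) = -111*(158 + (20 - 8/(-3))) = -111*(158 + (20 - ⅓*(-8))) = -111*(158 + (20 + 8/3)) = -111*(158 + 68/3) = -111*542/3 = -20054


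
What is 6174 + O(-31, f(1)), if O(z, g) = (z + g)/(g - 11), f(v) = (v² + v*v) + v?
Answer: 12355/2 ≈ 6177.5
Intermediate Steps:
f(v) = v + 2*v² (f(v) = (v² + v²) + v = 2*v² + v = v + 2*v²)
O(z, g) = (g + z)/(-11 + g)
6174 + O(-31, f(1)) = 6174 + (1*(1 + 2*1) - 31)/(-11 + 1*(1 + 2*1)) = 6174 + (1*(1 + 2) - 31)/(-11 + 1*(1 + 2)) = 6174 + (1*3 - 31)/(-11 + 1*3) = 6174 + (3 - 31)/(-11 + 3) = 6174 - 28/(-8) = 6174 - ⅛*(-28) = 6174 + 7/2 = 12355/2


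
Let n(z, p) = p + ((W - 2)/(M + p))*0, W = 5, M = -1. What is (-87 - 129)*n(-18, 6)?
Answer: -1296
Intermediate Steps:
n(z, p) = p (n(z, p) = p + ((5 - 2)/(-1 + p))*0 = p + (3/(-1 + p))*0 = p + 0 = p)
(-87 - 129)*n(-18, 6) = (-87 - 129)*6 = -216*6 = -1296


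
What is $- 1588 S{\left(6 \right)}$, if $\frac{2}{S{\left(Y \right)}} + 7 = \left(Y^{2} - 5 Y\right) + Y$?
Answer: $- \frac{3176}{5} \approx -635.2$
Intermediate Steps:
$S{\left(Y \right)} = \frac{2}{-7 + Y^{2} - 4 Y}$ ($S{\left(Y \right)} = \frac{2}{-7 + \left(\left(Y^{2} - 5 Y\right) + Y\right)} = \frac{2}{-7 + \left(Y^{2} - 4 Y\right)} = \frac{2}{-7 + Y^{2} - 4 Y}$)
$- 1588 S{\left(6 \right)} = - 1588 \frac{2}{-7 + 6^{2} - 24} = - 1588 \frac{2}{-7 + 36 - 24} = - 1588 \cdot \frac{2}{5} = - 1588 \cdot 2 \cdot \frac{1}{5} = \left(-1588\right) \frac{2}{5} = - \frac{3176}{5}$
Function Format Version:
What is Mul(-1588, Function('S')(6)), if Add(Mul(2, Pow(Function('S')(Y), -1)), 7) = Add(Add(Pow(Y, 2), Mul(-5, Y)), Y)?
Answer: Rational(-3176, 5) ≈ -635.20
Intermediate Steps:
Function('S')(Y) = Mul(2, Pow(Add(-7, Pow(Y, 2), Mul(-4, Y)), -1)) (Function('S')(Y) = Mul(2, Pow(Add(-7, Add(Add(Pow(Y, 2), Mul(-5, Y)), Y)), -1)) = Mul(2, Pow(Add(-7, Add(Pow(Y, 2), Mul(-4, Y))), -1)) = Mul(2, Pow(Add(-7, Pow(Y, 2), Mul(-4, Y)), -1)))
Mul(-1588, Function('S')(6)) = Mul(-1588, Mul(2, Pow(Add(-7, Pow(6, 2), Mul(-4, 6)), -1))) = Mul(-1588, Mul(2, Pow(Add(-7, 36, -24), -1))) = Mul(-1588, Mul(2, Pow(5, -1))) = Mul(-1588, Mul(2, Rational(1, 5))) = Mul(-1588, Rational(2, 5)) = Rational(-3176, 5)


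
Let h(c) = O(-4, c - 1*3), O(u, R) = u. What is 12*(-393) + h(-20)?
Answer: -4720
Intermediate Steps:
h(c) = -4
12*(-393) + h(-20) = 12*(-393) - 4 = -4716 - 4 = -4720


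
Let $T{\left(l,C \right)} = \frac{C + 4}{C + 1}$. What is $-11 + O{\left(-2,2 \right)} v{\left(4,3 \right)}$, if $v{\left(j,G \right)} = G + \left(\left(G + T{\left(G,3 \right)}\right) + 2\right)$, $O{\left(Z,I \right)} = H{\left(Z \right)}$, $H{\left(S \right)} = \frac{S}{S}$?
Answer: $- \frac{5}{4} \approx -1.25$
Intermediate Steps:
$H{\left(S \right)} = 1$
$T{\left(l,C \right)} = \frac{4 + C}{1 + C}$
$O{\left(Z,I \right)} = 1$
$v{\left(j,G \right)} = \frac{15}{4} + 2 G$ ($v{\left(j,G \right)} = G + \left(\left(G + \frac{4 + 3}{1 + 3}\right) + 2\right) = G + \left(\left(G + \frac{1}{4} \cdot 7\right) + 2\right) = G + \left(\left(G + \frac{7}{4}\right) + 2\right) = G + \left(\left(\frac{7}{4} + G\right) + 2\right) = G + \left(\frac{15}{4} + G\right) = \frac{15}{4} + 2 G$)
$-11 + O{\left(-2,2 \right)} v{\left(4,3 \right)} = -11 + 1 \left(\frac{15}{4} + 2 \cdot 3\right) = -11 + 1 \left(\frac{15}{4} + 6\right) = -11 + 1 \cdot \frac{39}{4} = -11 + \frac{39}{4} = - \frac{5}{4}$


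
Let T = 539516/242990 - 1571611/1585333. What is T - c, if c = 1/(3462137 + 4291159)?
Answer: 1835308717203390989/1493362597139474160 ≈ 1.2290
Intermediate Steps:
T = 236713380969/192610032835 (T = 539516*(1/242990) - 1571611*1/1585333 = 269758/121495 - 1571611/1585333 = 236713380969/192610032835 ≈ 1.2290)
c = 1/7753296 ≈ 1.2898e-7
T - c = 236713380969/192610032835 - 1*1/7753296 = 236713380969/192610032835 - 1/7753296 = 1835308717203390989/1493362597139474160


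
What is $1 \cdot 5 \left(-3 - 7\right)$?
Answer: $-50$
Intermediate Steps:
$1 \cdot 5 \left(-3 - 7\right) = 5 \left(-10\right) = -50$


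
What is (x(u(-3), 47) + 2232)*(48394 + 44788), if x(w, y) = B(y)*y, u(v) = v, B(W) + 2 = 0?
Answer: 199223116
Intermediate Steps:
B(W) = -2 (B(W) = -2 + 0 = -2)
x(w, y) = -2*y
(x(u(-3), 47) + 2232)*(48394 + 44788) = (-2*47 + 2232)*(48394 + 44788) = (-94 + 2232)*93182 = 2138*93182 = 199223116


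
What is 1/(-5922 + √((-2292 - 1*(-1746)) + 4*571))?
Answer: -2961/17534173 - √1738/35068346 ≈ -0.00017006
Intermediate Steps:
1/(-5922 + √((-2292 - 1*(-1746)) + 4*571)) = 1/(-5922 + √((-2292 + 1746) + 2284)) = 1/(-5922 + √(-546 + 2284)) = 1/(-5922 + √1738)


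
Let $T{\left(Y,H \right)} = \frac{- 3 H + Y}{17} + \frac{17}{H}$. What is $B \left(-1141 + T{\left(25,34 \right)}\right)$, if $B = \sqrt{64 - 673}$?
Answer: $- \frac{38931 i \sqrt{609}}{34} \approx - 28257.0 i$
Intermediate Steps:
$B = i \sqrt{609}$ ($B = \sqrt{-609} = i \sqrt{609} \approx 24.678 i$)
$T{\left(Y,H \right)} = \frac{17}{H} - \frac{3 H}{17} + \frac{Y}{17}$ ($T{\left(Y,H \right)} = \left(Y - 3 H\right) \frac{1}{17} + \frac{17}{H} = \left(- \frac{3 H}{17} + \frac{Y}{17}\right) + \frac{17}{H} = \frac{17}{H} - \frac{3 H}{17} + \frac{Y}{17}$)
$B \left(-1141 + T{\left(25,34 \right)}\right) = i \sqrt{609} \left(-1141 + \frac{289 - 34 \left(\left(-1\right) 25 + 3 \cdot 34\right)}{17 \cdot 34}\right) = i \sqrt{609} \left(-1141 + \frac{1}{17} \cdot \frac{1}{34} \left(289 - 34 \left(-25 + 102\right)\right)\right) = i \sqrt{609} \left(-1141 + \frac{1}{17} \cdot \frac{1}{34} \left(289 - 34 \cdot 77\right)\right) = i \sqrt{609} \left(-1141 + \frac{1}{17} \cdot \frac{1}{34} \left(289 - 2618\right)\right) = i \sqrt{609} \left(-1141 + \frac{1}{17} \cdot \frac{1}{34} \left(-2329\right)\right) = i \sqrt{609} \left(-1141 - \frac{137}{34}\right) = i \sqrt{609} \left(- \frac{38931}{34}\right) = - \frac{38931 i \sqrt{609}}{34}$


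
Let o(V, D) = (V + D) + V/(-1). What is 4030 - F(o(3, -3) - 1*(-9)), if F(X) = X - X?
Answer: 4030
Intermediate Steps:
o(V, D) = D (o(V, D) = (D + V) + V*(-1) = (D + V) - V = D)
F(X) = 0
4030 - F(o(3, -3) - 1*(-9)) = 4030 - 1*0 = 4030 + 0 = 4030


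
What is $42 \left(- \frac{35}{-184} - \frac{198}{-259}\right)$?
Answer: $\frac{136491}{3404} \approx 40.097$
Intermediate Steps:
$42 \left(- \frac{35}{-184} - \frac{198}{-259}\right) = 42 \left(\left(-35\right) \left(- \frac{1}{184}\right) - - \frac{198}{259}\right) = 42 \left(\frac{35}{184} + \frac{198}{259}\right) = 42 \cdot \frac{45497}{47656} = \frac{136491}{3404}$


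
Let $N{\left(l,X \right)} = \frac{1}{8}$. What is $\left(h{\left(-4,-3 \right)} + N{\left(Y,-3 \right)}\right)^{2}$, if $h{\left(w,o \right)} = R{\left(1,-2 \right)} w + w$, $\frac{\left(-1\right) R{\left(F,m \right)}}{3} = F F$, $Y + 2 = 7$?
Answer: $\frac{4225}{64} \approx 66.016$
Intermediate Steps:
$Y = 5$ ($Y = -2 + 7 = 5$)
$R{\left(F,m \right)} = - 3 F^{2}$ ($R{\left(F,m \right)} = - 3 F F = - 3 F^{2}$)
$N{\left(l,X \right)} = \frac{1}{8}$
$h{\left(w,o \right)} = - 2 w$ ($h{\left(w,o \right)} = - 3 \cdot 1^{2} w + w = \left(-3\right) 1 w + w = - 3 w + w = - 2 w$)
$\left(h{\left(-4,-3 \right)} + N{\left(Y,-3 \right)}\right)^{2} = \left(\left(-2\right) \left(-4\right) + \frac{1}{8}\right)^{2} = \left(8 + \frac{1}{8}\right)^{2} = \left(\frac{65}{8}\right)^{2} = \frac{4225}{64}$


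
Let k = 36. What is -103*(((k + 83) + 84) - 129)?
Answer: -7622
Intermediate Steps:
-103*(((k + 83) + 84) - 129) = -103*(((36 + 83) + 84) - 129) = -103*((119 + 84) - 129) = -103*(203 - 129) = -103*74 = -7622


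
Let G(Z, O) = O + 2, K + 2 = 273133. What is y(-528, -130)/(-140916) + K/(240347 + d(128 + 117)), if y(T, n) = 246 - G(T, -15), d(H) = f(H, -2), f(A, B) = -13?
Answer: 19213140745/16933452972 ≈ 1.1346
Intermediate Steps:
K = 273131 (K = -2 + 273133 = 273131)
G(Z, O) = 2 + O
d(H) = -13
y(T, n) = 259 (y(T, n) = 246 - (2 - 15) = 246 - 1*(-13) = 246 + 13 = 259)
y(-528, -130)/(-140916) + K/(240347 + d(128 + 117)) = 259/(-140916) + 273131/(240347 - 13) = 259*(-1/140916) + 273131/240334 = -259/140916 + 273131*(1/240334) = -259/140916 + 273131/240334 = 19213140745/16933452972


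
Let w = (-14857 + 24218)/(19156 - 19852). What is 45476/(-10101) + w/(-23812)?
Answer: -251195368297/55801802784 ≈ -4.5016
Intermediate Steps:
w = -9361/696 (w = 9361/(-696) = 9361*(-1/696) = -9361/696 ≈ -13.450)
45476/(-10101) + w/(-23812) = 45476/(-10101) - 9361/696/(-23812) = 45476*(-1/10101) - 9361/696*(-1/23812) = -45476/10101 + 9361/16573152 = -251195368297/55801802784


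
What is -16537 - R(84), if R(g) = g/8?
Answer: -33095/2 ≈ -16548.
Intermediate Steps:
R(g) = g/8
-16537 - R(84) = -16537 - 84/8 = -16537 - 1*21/2 = -16537 - 21/2 = -33095/2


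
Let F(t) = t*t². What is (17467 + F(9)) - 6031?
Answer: 12165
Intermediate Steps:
F(t) = t³
(17467 + F(9)) - 6031 = (17467 + 9³) - 6031 = (17467 + 729) - 6031 = 18196 - 6031 = 12165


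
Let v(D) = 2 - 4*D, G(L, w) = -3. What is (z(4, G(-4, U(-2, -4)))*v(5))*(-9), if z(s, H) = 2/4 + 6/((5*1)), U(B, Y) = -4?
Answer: 1377/5 ≈ 275.40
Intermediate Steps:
z(s, H) = 17/10 (z(s, H) = 2*(1/4) + 6/5 = 1/2 + 6*(1/5) = 1/2 + 6/5 = 17/10)
(z(4, G(-4, U(-2, -4)))*v(5))*(-9) = (17*(2 - 4*5)/10)*(-9) = (17*(2 - 20)/10)*(-9) = ((17/10)*(-18))*(-9) = -153/5*(-9) = 1377/5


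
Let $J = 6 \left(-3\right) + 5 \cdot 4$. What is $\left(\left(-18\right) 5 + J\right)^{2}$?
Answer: $7744$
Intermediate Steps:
$J = 2$ ($J = -18 + 20 = 2$)
$\left(\left(-18\right) 5 + J\right)^{2} = \left(\left(-18\right) 5 + 2\right)^{2} = \left(-90 + 2\right)^{2} = \left(-88\right)^{2} = 7744$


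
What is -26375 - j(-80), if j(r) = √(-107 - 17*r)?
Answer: -26375 - √1253 ≈ -26410.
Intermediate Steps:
-26375 - j(-80) = -26375 - √(-107 - 17*(-80)) = -26375 - √(-107 + 1360) = -26375 - √1253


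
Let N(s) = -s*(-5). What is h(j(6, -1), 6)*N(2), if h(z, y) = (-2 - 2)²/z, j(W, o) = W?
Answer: 80/3 ≈ 26.667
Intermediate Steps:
N(s) = 5*s (N(s) = -(-5)*s = 5*s)
h(z, y) = 16/z (h(z, y) = (-4)²/z = 16/z)
h(j(6, -1), 6)*N(2) = (16/6)*(5*2) = (16*(⅙))*10 = (8/3)*10 = 80/3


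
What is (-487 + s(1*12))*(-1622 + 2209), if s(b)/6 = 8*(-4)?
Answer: -398573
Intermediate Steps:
s(b) = -192 (s(b) = 6*(8*(-4)) = 6*(-32) = -192)
(-487 + s(1*12))*(-1622 + 2209) = (-487 - 192)*(-1622 + 2209) = -679*587 = -398573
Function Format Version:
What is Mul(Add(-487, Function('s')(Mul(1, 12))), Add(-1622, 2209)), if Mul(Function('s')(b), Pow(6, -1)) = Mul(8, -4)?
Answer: -398573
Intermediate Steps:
Function('s')(b) = -192 (Function('s')(b) = Mul(6, Mul(8, -4)) = Mul(6, -32) = -192)
Mul(Add(-487, Function('s')(Mul(1, 12))), Add(-1622, 2209)) = Mul(Add(-487, -192), Add(-1622, 2209)) = Mul(-679, 587) = -398573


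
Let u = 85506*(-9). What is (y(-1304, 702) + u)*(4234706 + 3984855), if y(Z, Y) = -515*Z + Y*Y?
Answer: 3245164878410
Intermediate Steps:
u = -769554
y(Z, Y) = Y² - 515*Z (y(Z, Y) = -515*Z + Y² = Y² - 515*Z)
(y(-1304, 702) + u)*(4234706 + 3984855) = ((702² - 515*(-1304)) - 769554)*(4234706 + 3984855) = ((492804 + 671560) - 769554)*8219561 = (1164364 - 769554)*8219561 = 394810*8219561 = 3245164878410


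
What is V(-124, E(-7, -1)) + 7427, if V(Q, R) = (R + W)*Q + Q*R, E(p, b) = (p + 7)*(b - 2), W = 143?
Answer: -10305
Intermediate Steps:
E(p, b) = (-2 + b)*(7 + p) (E(p, b) = (7 + p)*(-2 + b) = (-2 + b)*(7 + p))
V(Q, R) = Q*R + Q*(143 + R) (V(Q, R) = (R + 143)*Q + Q*R = (143 + R)*Q + Q*R = Q*(143 + R) + Q*R = Q*R + Q*(143 + R))
V(-124, E(-7, -1)) + 7427 = -124*(143 + 2*(-14 - 2*(-7) + 7*(-1) - 1*(-7))) + 7427 = -124*(143 + 2*(-14 + 14 - 7 + 7)) + 7427 = -124*(143 + 2*0) + 7427 = -124*(143 + 0) + 7427 = -124*143 + 7427 = -17732 + 7427 = -10305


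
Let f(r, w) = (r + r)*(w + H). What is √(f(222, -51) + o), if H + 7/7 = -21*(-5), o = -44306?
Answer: I*√20774 ≈ 144.13*I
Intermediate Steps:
H = 104 (H = -1 - 21*(-5) = -1 + 105 = 104)
f(r, w) = 2*r*(104 + w) (f(r, w) = (r + r)*(w + 104) = (2*r)*(104 + w) = 2*r*(104 + w))
√(f(222, -51) + o) = √(2*222*(104 - 51) - 44306) = √(2*222*53 - 44306) = √(23532 - 44306) = √(-20774) = I*√20774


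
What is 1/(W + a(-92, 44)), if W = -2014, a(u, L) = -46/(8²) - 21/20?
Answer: -160/322523 ≈ -0.00049609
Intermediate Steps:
a(u, L) = -283/160 (a(u, L) = -46/64 - 21*1/20 = -46*1/64 - 21/20 = -23/32 - 21/20 = -283/160)
1/(W + a(-92, 44)) = 1/(-2014 - 283/160) = 1/(-322523/160) = -160/322523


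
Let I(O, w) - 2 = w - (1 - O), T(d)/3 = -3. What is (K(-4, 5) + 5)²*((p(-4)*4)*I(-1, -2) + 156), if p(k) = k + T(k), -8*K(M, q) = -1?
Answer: 109265/16 ≈ 6829.1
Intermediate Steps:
K(M, q) = ⅛ (K(M, q) = -⅛*(-1) = ⅛)
T(d) = -9 (T(d) = 3*(-3) = -9)
p(k) = -9 + k (p(k) = k - 9 = -9 + k)
I(O, w) = 1 + O + w (I(O, w) = 2 + (w - (1 - O)) = 2 + (w + (-1 + O)) = 2 + (-1 + O + w) = 1 + O + w)
(K(-4, 5) + 5)²*((p(-4)*4)*I(-1, -2) + 156) = (⅛ + 5)²*(((-9 - 4)*4)*(1 - 1 - 2) + 156) = (41/8)²*(-13*4*(-2) + 156) = 1681*(-52*(-2) + 156)/64 = 1681*(104 + 156)/64 = (1681/64)*260 = 109265/16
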